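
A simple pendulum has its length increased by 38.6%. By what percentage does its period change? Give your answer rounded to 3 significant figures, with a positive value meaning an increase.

T ∝ √L, so T'/T = √(1.386) = 1.177.
Percentage change in T = (1.177 − 1) × 100% = 17.7%.

17.7%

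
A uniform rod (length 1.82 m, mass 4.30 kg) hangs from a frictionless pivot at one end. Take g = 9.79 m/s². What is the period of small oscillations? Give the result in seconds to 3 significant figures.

2.21 s

For a physical pendulum T = 2π√(I/(mgd)), with d = 0.9100 m from pivot to centre of mass.
I_cm = mL²/12 = 4.30 × 1.82²/12 = 1.187 kg·m²; I = I_cm + md² = 1.187 + 4.30 × 0.9100² = 4.748 kg·m².
T = 2π√(4.748/(4.30 × 9.79 × 0.9100)) = 2.21 s.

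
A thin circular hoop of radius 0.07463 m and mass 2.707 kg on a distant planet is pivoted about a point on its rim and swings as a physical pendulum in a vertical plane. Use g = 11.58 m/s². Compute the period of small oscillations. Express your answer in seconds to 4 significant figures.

I_cm = mr² = 0.015077 kg·m². The pivot is at distance d = 0.07463 m from the centre of mass.
By the parallel-axis theorem, I = I_cm + md² = 0.015077 + 0.015077 = 0.030154 kg·m².
T = 2π√(I/(mgd)) = 2π√(0.030154/(2.707 × 11.58 × 0.07463)) = 0.7133 s.

0.7133 s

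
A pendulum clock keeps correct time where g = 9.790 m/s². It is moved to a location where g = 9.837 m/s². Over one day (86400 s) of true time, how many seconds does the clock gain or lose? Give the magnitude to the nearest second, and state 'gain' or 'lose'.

gain 207 s

The clock's period scales as T ∝ 1/√g, so T'/T = √(9.790/9.837) = 0.997608.
In 86400 s of true time the clock registers 86400/0.997608 = 86607.1 s, so it gains 207 s.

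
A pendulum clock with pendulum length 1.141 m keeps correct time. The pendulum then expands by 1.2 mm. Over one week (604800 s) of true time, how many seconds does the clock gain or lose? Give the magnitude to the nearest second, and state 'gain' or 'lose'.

lose 318 s

T ∝ √L, so T'/T = √(1.14220/1.141) = 1.00053.
In 604800 s of true time the clock registers 604800/1.00053 = 604482.2 s, so it loses 318 s.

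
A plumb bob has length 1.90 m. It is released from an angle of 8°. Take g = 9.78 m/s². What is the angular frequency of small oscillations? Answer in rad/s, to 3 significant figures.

ω = √(g/L) = √(9.78/1.90) = 2.27 rad/s.

2.27 rad/s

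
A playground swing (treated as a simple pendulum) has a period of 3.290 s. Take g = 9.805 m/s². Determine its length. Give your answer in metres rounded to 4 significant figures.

2.688 m

From T = 2π√(L/g), L = gT²/(4π²) = 9.805 × 3.2900²/(4π²) = 2.688 m.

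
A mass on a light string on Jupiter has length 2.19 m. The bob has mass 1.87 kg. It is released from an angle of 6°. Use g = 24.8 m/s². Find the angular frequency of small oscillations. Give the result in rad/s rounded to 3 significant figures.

ω = √(g/L) = √(24.8/2.19) = 3.37 rad/s.

3.37 rad/s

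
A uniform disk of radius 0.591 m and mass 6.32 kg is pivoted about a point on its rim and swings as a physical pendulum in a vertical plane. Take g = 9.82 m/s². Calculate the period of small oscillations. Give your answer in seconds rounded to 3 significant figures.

I_cm = ½mr² = 1.104 kg·m². The pivot is at distance d = 0.591 m from the centre of mass.
By the parallel-axis theorem, I = I_cm + md² = 1.104 + 2.207 = 3.311 kg·m².
T = 2π√(I/(mgd)) = 2π√(3.311/(6.32 × 9.82 × 0.591)) = 1.89 s.

1.89 s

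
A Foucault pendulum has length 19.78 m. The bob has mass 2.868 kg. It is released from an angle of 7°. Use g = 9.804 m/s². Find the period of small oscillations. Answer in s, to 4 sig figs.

8.925 s

T = 2π√(L/g) = 2π√(19.78/9.804) = 2π × 1.4204 = 8.925 s.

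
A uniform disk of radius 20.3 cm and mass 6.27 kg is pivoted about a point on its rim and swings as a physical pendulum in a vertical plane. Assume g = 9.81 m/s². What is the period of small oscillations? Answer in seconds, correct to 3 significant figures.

I_cm = ½mr² = 0.1292 kg·m². The pivot is at distance d = 0.203 m from the centre of mass.
By the parallel-axis theorem, I = I_cm + md² = 0.1292 + 0.2584 = 0.3876 kg·m².
T = 2π√(I/(mgd)) = 2π√(0.3876/(6.27 × 9.81 × 0.203)) = 1.11 s.

1.11 s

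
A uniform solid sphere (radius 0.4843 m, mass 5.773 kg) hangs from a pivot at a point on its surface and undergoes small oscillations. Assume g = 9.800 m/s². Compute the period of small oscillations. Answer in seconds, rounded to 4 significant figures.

I_cm = (2/5)mr² = 0.54161 kg·m². The pivot is at distance d = 0.4843 m from the centre of mass.
By the parallel-axis theorem, I = I_cm + md² = 0.54161 + 1.3540 = 1.8957 kg·m².
T = 2π√(I/(mgd)) = 2π√(1.8957/(5.773 × 9.800 × 0.4843)) = 1.653 s.

1.653 s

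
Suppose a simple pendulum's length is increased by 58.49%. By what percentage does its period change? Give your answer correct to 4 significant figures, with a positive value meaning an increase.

T ∝ √L, so T'/T = √(1.5849) = 1.2589.
Percentage change in T = (1.2589 − 1) × 100% = 25.89%.

25.89%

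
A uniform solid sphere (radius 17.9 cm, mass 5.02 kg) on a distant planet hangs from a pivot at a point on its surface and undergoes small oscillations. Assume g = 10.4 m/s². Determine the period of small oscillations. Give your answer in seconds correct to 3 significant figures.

I_cm = (2/5)mr² = 0.06434 kg·m². The pivot is at distance d = 0.179 m from the centre of mass.
By the parallel-axis theorem, I = I_cm + md² = 0.06434 + 0.1608 = 0.2252 kg·m².
T = 2π√(I/(mgd)) = 2π√(0.2252/(5.02 × 10.4 × 0.179)) = 0.975 s.

0.975 s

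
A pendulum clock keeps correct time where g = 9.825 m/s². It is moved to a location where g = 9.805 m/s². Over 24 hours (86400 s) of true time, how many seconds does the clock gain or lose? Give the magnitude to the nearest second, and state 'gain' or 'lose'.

The clock's period scales as T ∝ 1/√g, so T'/T = √(9.825/9.805) = 1.00102.
In 86400 s of true time the clock registers 86400/1.00102 = 86312.0 s, so it loses 88 s.

lose 88 s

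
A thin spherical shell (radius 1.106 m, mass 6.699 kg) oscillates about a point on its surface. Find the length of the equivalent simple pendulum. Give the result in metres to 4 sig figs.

The equivalent simple-pendulum length is L_eq = I/(md), where I is about the pivot and d = 1.1060 m.
I_cm = (2/3)mR² = 5.4630 kg·m², so I = I_cm + md² = 5.4630 + 8.1945 = 13.657 kg·m².
L_eq = 13.657/(6.699 × 1.1060) = 1.843 m.

1.843 m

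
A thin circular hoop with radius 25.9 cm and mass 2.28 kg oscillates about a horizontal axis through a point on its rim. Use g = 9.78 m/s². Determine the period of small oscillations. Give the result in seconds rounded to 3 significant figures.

1.45 s

I_cm = mr² = 0.1529 kg·m². The pivot is at distance d = 0.259 m from the centre of mass.
By the parallel-axis theorem, I = I_cm + md² = 0.1529 + 0.1529 = 0.3059 kg·m².
T = 2π√(I/(mgd)) = 2π√(0.3059/(2.28 × 9.78 × 0.259)) = 1.45 s.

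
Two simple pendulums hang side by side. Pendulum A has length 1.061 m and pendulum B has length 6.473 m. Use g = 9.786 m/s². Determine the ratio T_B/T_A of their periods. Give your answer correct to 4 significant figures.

T ∝ √L, so T_B/T_A = √(L_B/L_A) = √(6.473/1.061) = 2.470.

2.470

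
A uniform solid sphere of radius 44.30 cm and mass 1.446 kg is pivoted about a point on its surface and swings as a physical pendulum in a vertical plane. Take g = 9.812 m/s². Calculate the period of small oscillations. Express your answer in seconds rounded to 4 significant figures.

I_cm = (2/5)mr² = 0.11351 kg·m². The pivot is at distance d = 0.4430 m from the centre of mass.
By the parallel-axis theorem, I = I_cm + md² = 0.11351 + 0.28378 = 0.39729 kg·m².
T = 2π√(I/(mgd)) = 2π√(0.39729/(1.446 × 9.812 × 0.4430)) = 1.580 s.

1.580 s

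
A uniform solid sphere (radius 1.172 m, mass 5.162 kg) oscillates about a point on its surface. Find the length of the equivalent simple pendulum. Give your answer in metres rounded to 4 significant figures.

1.641 m

The equivalent simple-pendulum length is L_eq = I/(md), where I is about the pivot and d = 1.1720 m.
I_cm = (2/5)mR² = 2.8362 kg·m², so I = I_cm + md² = 2.8362 + 7.0904 = 9.9266 kg·m².
L_eq = 9.9266/(5.162 × 1.1720) = 1.641 m.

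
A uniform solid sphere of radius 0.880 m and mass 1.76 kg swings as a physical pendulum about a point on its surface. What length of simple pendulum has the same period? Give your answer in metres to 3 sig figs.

The equivalent simple-pendulum length is L_eq = I/(md), where I is about the pivot and d = 0.8800 m.
I_cm = (2/5)mR² = 0.5452 kg·m², so I = I_cm + md² = 0.5452 + 1.363 = 1.908 kg·m².
L_eq = 1.908/(1.76 × 0.8800) = 1.23 m.

1.23 m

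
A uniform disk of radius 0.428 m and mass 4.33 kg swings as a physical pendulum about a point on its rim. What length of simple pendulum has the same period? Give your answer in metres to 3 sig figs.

The equivalent simple-pendulum length is L_eq = I/(md), where I is about the pivot and d = 0.4280 m.
I_cm = ½mR² = 0.3966 kg·m², so I = I_cm + md² = 0.3966 + 0.7932 = 1.190 kg·m².
L_eq = 1.190/(4.33 × 0.4280) = 0.642 m.

0.642 m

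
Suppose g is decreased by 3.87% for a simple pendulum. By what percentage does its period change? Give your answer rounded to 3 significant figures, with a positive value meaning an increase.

T ∝ 1/√g, so T'/T = 1/√(0.9613) = 1.020.
Percentage change in T = (1.020 − 1) × 100% = 1.99%.

1.99%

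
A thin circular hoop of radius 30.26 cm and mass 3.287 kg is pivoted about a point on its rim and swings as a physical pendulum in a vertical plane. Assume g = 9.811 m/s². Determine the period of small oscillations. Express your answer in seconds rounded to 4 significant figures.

1.561 s

I_cm = mr² = 0.30098 kg·m². The pivot is at distance d = 0.3026 m from the centre of mass.
By the parallel-axis theorem, I = I_cm + md² = 0.30098 + 0.30098 = 0.60196 kg·m².
T = 2π√(I/(mgd)) = 2π√(0.60196/(3.287 × 9.811 × 0.3026)) = 1.561 s.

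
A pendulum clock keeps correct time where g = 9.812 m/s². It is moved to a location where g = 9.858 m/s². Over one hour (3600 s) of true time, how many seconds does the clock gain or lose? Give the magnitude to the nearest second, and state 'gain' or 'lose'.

The clock's period scales as T ∝ 1/√g, so T'/T = √(9.812/9.858) = 0.997664.
In 3600 s of true time the clock registers 3600/0.997664 = 3608.4 s, so it gains 8 s.

gain 8 s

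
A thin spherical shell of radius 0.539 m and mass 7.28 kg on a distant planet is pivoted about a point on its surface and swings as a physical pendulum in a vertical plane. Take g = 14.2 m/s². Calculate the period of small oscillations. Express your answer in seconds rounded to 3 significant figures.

I_cm = (2/3)mr² = 1.410 kg·m². The pivot is at distance d = 0.539 m from the centre of mass.
By the parallel-axis theorem, I = I_cm + md² = 1.410 + 2.115 = 3.525 kg·m².
T = 2π√(I/(mgd)) = 2π√(3.525/(7.28 × 14.2 × 0.539)) = 1.58 s.

1.58 s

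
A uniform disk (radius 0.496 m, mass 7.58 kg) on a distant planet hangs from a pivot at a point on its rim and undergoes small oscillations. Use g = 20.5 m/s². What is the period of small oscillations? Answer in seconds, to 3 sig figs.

I_cm = ½mr² = 0.9324 kg·m². The pivot is at distance d = 0.496 m from the centre of mass.
By the parallel-axis theorem, I = I_cm + md² = 0.9324 + 1.865 = 2.797 kg·m².
T = 2π√(I/(mgd)) = 2π√(2.797/(7.58 × 20.5 × 0.496)) = 1.20 s.

1.20 s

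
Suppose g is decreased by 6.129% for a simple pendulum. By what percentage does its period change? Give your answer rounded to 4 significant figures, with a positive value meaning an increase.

T ∝ 1/√g, so T'/T = 1/√(0.93871) = 1.0321.
Percentage change in T = (1.0321 − 1) × 100% = 3.213%.

3.213%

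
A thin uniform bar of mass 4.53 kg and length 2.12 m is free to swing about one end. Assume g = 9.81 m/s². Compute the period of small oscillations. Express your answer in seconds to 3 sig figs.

2.38 s

For a physical pendulum T = 2π√(I/(mgd)), with d = 1.060 m from pivot to centre of mass.
I_cm = mL²/12 = 4.53 × 2.12²/12 = 1.697 kg·m²; I = I_cm + md² = 1.697 + 4.53 × 1.060² = 6.787 kg·m².
T = 2π√(6.787/(4.53 × 9.81 × 1.060)) = 2.38 s.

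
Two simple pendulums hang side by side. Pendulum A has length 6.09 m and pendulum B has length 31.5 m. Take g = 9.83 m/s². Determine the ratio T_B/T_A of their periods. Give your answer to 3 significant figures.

2.27

T ∝ √L, so T_B/T_A = √(L_B/L_A) = √(31.5/6.09) = 2.27.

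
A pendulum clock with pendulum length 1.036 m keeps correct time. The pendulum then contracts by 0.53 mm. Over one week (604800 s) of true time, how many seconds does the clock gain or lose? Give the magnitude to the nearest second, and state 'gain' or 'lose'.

T ∝ √L, so T'/T = √(1.03547/1.036) = 0.999744.
In 604800 s of true time the clock registers 604800/0.999744 = 604954.8 s, so it gains 155 s.

gain 155 s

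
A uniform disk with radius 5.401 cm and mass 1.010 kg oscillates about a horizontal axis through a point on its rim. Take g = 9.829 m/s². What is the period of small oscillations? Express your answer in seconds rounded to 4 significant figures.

0.5704 s

I_cm = ½mr² = 0.0014731 kg·m². The pivot is at distance d = 0.05401 m from the centre of mass.
By the parallel-axis theorem, I = I_cm + md² = 0.0014731 + 0.0029463 = 0.0044194 kg·m².
T = 2π√(I/(mgd)) = 2π√(0.0044194/(1.010 × 9.829 × 0.05401)) = 0.5704 s.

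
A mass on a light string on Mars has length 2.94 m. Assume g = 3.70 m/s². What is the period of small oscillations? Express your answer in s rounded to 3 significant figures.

T = 2π√(L/g) = 2π√(2.94/3.70) = 2π × 0.8914 = 5.60 s.

5.60 s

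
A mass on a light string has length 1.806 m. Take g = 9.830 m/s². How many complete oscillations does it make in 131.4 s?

48

T = 2π√(L/g) = 2π√(1.806/9.830) = 2.6932 s.
Number of complete oscillations = ⌊131.4/2.6932⌋ = ⌊48.790⌋ = 48.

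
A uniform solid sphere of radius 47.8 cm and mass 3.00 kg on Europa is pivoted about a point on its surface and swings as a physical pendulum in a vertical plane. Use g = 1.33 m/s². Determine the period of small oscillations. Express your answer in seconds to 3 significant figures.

I_cm = (2/5)mr² = 0.2742 kg·m². The pivot is at distance d = 0.478 m from the centre of mass.
By the parallel-axis theorem, I = I_cm + md² = 0.2742 + 0.6855 = 0.9596 kg·m².
T = 2π√(I/(mgd)) = 2π√(0.9596/(3.00 × 1.33 × 0.478)) = 4.46 s.

4.46 s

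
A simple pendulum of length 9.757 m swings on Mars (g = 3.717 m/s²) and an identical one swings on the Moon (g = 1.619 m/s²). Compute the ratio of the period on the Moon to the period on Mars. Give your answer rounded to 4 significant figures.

T ∝ 1/√g, so T₂/T₁ = √(g₁/g₂) = √(3.717/1.619) = 1.515.

1.515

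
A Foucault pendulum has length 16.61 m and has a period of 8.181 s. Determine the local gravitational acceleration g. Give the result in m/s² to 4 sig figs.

9.798 m/s²

From T = 2π√(L/g), g = 4π²L/T² = 4π² × 16.61/8.1810² = 9.798 m/s².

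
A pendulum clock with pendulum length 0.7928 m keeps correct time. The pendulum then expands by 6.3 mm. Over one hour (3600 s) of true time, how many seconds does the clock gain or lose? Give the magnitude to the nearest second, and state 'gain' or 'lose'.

T ∝ √L, so T'/T = √(0.79910/0.7928) = 1.00397.
In 3600 s of true time the clock registers 3600/1.00397 = 3585.8 s, so it loses 14 s.

lose 14 s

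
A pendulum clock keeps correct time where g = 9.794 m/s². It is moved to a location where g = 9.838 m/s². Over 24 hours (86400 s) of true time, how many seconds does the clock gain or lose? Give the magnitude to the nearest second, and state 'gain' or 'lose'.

The clock's period scales as T ∝ 1/√g, so T'/T = √(9.794/9.838) = 0.997761.
In 86400 s of true time the clock registers 86400/0.997761 = 86593.9 s, so it gains 194 s.

gain 194 s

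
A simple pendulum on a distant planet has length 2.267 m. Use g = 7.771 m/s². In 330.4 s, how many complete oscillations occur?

T = 2π√(L/g) = 2π√(2.267/7.771) = 3.3937 s.
Number of complete oscillations = ⌊330.4/3.3937⌋ = ⌊97.358⌋ = 97.

97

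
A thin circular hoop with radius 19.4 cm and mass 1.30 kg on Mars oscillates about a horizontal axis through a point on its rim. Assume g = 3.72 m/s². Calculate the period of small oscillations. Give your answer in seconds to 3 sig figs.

2.03 s

I_cm = mr² = 0.04893 kg·m². The pivot is at distance d = 0.194 m from the centre of mass.
By the parallel-axis theorem, I = I_cm + md² = 0.04893 + 0.04893 = 0.09785 kg·m².
T = 2π√(I/(mgd)) = 2π√(0.09785/(1.30 × 3.72 × 0.194)) = 2.03 s.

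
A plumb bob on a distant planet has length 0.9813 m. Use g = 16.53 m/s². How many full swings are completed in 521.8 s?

T = 2π√(L/g) = 2π√(0.9813/16.53) = 1.5309 s.
Number of complete oscillations = ⌊521.8/1.5309⌋ = ⌊340.85⌋ = 340.

340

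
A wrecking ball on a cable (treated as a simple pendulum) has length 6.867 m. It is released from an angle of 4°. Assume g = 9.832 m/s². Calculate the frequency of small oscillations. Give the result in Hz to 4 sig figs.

T = 2π√(L/g) = 2π√(6.867/9.832) = 5.2510 s, so f = 1/T = 0.1904 Hz.

0.1904 Hz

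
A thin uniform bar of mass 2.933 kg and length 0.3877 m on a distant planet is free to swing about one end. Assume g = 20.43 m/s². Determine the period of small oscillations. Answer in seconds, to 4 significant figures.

For a physical pendulum T = 2π√(I/(mgd)), with d = 0.19385 m from pivot to centre of mass.
I_cm = mL²/12 = 2.933 × 0.3877²/12 = 0.036739 kg·m²; I = I_cm + md² = 0.036739 + 2.933 × 0.19385² = 0.14695 kg·m².
T = 2π√(0.14695/(2.933 × 20.43 × 0.19385)) = 0.7067 s.

0.7067 s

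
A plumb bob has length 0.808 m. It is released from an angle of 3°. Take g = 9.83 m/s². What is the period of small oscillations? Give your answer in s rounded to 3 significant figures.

T = 2π√(L/g) = 2π√(0.808/9.83) = 2π × 0.2867 = 1.80 s.

1.80 s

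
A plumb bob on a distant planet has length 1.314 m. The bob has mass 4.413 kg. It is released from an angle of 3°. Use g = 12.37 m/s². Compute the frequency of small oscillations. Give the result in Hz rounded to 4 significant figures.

T = 2π√(L/g) = 2π√(1.314/12.37) = 2.0478 s, so f = 1/T = 0.4883 Hz.

0.4883 Hz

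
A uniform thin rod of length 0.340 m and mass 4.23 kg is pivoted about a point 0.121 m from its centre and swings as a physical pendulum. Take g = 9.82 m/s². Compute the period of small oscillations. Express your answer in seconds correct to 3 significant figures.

0.898 s

For a physical pendulum T = 2π√(I/(mgd)), with d = 0.1210 m from pivot to centre of mass.
I_cm = mL²/12 = 4.23 × 0.340²/12 = 0.04075 kg·m²; I = I_cm + md² = 0.04075 + 4.23 × 0.1210² = 0.1027 kg·m².
T = 2π√(0.1027/(4.23 × 9.82 × 0.1210)) = 0.898 s.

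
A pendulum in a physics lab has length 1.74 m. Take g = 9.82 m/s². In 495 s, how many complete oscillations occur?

T = 2π√(L/g) = 2π√(1.74/9.82) = 2.645 s.
Number of complete oscillations = ⌊495/2.645⌋ = ⌊187.2⌋ = 187.

187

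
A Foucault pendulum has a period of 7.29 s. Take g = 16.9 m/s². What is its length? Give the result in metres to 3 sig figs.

From T = 2π√(L/g), L = gT²/(4π²) = 16.9 × 7.290²/(4π²) = 22.8 m.

22.8 m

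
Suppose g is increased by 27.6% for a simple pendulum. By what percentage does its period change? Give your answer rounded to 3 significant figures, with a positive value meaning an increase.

T ∝ 1/√g, so T'/T = 1/√(1.276) = 0.8853.
Percentage change in T = (0.8853 − 1) × 100% = -11.5%.

-11.5%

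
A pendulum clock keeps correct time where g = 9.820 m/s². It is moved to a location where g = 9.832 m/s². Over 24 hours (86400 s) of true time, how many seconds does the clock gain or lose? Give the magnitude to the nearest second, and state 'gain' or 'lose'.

The clock's period scales as T ∝ 1/√g, so T'/T = √(9.820/9.832) = 0.999390.
In 86400 s of true time the clock registers 86400/0.999390 = 86452.8 s, so it gains 53 s.

gain 53 s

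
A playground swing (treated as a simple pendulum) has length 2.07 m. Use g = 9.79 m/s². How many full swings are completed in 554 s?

191

T = 2π√(L/g) = 2π√(2.07/9.79) = 2.889 s.
Number of complete oscillations = ⌊554/2.889⌋ = ⌊191.8⌋ = 191.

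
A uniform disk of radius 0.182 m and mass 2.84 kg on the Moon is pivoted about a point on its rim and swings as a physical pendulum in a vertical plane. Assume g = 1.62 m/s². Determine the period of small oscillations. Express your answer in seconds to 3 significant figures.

2.58 s

I_cm = ½mr² = 0.04704 kg·m². The pivot is at distance d = 0.182 m from the centre of mass.
By the parallel-axis theorem, I = I_cm + md² = 0.04704 + 0.09407 = 0.1411 kg·m².
T = 2π√(I/(mgd)) = 2π√(0.1411/(2.84 × 1.62 × 0.182)) = 2.58 s.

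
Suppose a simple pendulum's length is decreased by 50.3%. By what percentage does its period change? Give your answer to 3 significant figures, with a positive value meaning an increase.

-29.5%

T ∝ √L, so T'/T = √(0.4970) = 0.7050.
Percentage change in T = (0.7050 − 1) × 100% = -29.5%.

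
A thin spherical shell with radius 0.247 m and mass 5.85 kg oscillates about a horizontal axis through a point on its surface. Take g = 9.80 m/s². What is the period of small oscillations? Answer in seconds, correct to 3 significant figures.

1.29 s

I_cm = (2/3)mr² = 0.2379 kg·m². The pivot is at distance d = 0.247 m from the centre of mass.
By the parallel-axis theorem, I = I_cm + md² = 0.2379 + 0.3569 = 0.5948 kg·m².
T = 2π√(I/(mgd)) = 2π√(0.5948/(5.85 × 9.80 × 0.247)) = 1.29 s.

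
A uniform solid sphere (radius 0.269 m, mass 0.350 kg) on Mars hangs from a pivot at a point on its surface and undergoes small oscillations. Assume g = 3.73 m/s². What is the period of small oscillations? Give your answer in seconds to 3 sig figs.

I_cm = (2/5)mr² = 0.01013 kg·m². The pivot is at distance d = 0.269 m from the centre of mass.
By the parallel-axis theorem, I = I_cm + md² = 0.01013 + 0.02533 = 0.03546 kg·m².
T = 2π√(I/(mgd)) = 2π√(0.03546/(0.350 × 3.73 × 0.269)) = 2.00 s.

2.00 s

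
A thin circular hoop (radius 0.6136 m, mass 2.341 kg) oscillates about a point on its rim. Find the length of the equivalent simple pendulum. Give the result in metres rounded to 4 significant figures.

1.227 m

The equivalent simple-pendulum length is L_eq = I/(md), where I is about the pivot and d = 0.61360 m.
I_cm = mR² = 0.88140 kg·m², so I = I_cm + md² = 0.88140 + 0.88140 = 1.7628 kg·m².
L_eq = 1.7628/(2.341 × 0.61360) = 1.227 m.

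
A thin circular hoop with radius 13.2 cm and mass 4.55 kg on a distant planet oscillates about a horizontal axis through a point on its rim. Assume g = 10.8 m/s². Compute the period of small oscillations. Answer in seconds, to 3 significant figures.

I_cm = mr² = 0.07928 kg·m². The pivot is at distance d = 0.132 m from the centre of mass.
By the parallel-axis theorem, I = I_cm + md² = 0.07928 + 0.07928 = 0.1586 kg·m².
T = 2π√(I/(mgd)) = 2π√(0.1586/(4.55 × 10.8 × 0.132)) = 0.982 s.

0.982 s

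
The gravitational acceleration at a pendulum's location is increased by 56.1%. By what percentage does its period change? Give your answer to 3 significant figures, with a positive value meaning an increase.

-20.0%

T ∝ 1/√g, so T'/T = 1/√(1.561) = 0.8004.
Percentage change in T = (0.8004 − 1) × 100% = -20.0%.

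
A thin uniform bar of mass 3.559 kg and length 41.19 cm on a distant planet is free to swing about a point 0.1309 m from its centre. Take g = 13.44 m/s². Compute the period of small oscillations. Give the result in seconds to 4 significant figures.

0.8377 s

For a physical pendulum T = 2π√(I/(mgd)), with d = 0.13090 m from pivot to centre of mass.
I_cm = mL²/12 = 3.559 × 0.4119²/12 = 0.050319 kg·m²; I = I_cm + md² = 0.050319 + 3.559 × 0.13090² = 0.11130 kg·m².
T = 2π√(0.11130/(3.559 × 13.44 × 0.13090)) = 0.8377 s.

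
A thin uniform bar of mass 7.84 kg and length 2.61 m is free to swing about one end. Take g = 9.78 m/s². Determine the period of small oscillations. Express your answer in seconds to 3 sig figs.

2.65 s

For a physical pendulum T = 2π√(I/(mgd)), with d = 1.305 m from pivot to centre of mass.
I_cm = mL²/12 = 7.84 × 2.61²/12 = 4.451 kg·m²; I = I_cm + md² = 4.451 + 7.84 × 1.305² = 17.80 kg·m².
T = 2π√(17.80/(7.84 × 9.78 × 1.305)) = 2.65 s.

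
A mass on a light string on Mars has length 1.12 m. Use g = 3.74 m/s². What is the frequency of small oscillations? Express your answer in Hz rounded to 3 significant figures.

0.291 Hz

T = 2π√(L/g) = 2π√(1.12/3.74) = 3.438 s, so f = 1/T = 0.291 Hz.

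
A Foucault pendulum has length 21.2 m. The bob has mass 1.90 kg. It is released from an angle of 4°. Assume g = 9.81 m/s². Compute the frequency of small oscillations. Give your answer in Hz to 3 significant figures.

0.108 Hz

T = 2π√(L/g) = 2π√(21.2/9.81) = 9.237 s, so f = 1/T = 0.108 Hz.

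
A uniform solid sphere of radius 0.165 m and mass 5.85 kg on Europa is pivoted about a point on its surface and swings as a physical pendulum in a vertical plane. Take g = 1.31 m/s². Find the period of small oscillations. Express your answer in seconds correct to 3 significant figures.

2.64 s

I_cm = (2/5)mr² = 0.06371 kg·m². The pivot is at distance d = 0.165 m from the centre of mass.
By the parallel-axis theorem, I = I_cm + md² = 0.06371 + 0.1593 = 0.2230 kg·m².
T = 2π√(I/(mgd)) = 2π√(0.2230/(5.85 × 1.31 × 0.165)) = 2.64 s.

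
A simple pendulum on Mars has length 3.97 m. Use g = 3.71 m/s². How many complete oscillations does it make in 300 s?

46

T = 2π√(L/g) = 2π√(3.97/3.71) = 6.500 s.
Number of complete oscillations = ⌊300/6.500⌋ = ⌊46.16⌋ = 46.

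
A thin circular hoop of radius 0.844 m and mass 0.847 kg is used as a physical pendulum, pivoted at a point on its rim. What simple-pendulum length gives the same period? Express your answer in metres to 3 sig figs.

The equivalent simple-pendulum length is L_eq = I/(md), where I is about the pivot and d = 0.8440 m.
I_cm = mR² = 0.6033 kg·m², so I = I_cm + md² = 0.6033 + 0.6033 = 1.207 kg·m².
L_eq = 1.207/(0.847 × 0.8440) = 1.69 m.

1.69 m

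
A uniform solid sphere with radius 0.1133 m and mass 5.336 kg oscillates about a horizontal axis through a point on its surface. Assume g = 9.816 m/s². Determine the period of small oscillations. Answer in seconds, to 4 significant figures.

I_cm = (2/5)mr² = 0.027399 kg·m². The pivot is at distance d = 0.1133 m from the centre of mass.
By the parallel-axis theorem, I = I_cm + md² = 0.027399 + 0.068498 = 0.095897 kg·m².
T = 2π√(I/(mgd)) = 2π√(0.095897/(5.336 × 9.816 × 0.1133)) = 0.7987 s.

0.7987 s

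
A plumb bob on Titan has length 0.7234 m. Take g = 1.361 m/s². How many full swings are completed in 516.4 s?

T = 2π√(L/g) = 2π√(0.7234/1.361) = 4.5808 s.
Number of complete oscillations = ⌊516.4/4.5808⌋ = ⌊112.73⌋ = 112.

112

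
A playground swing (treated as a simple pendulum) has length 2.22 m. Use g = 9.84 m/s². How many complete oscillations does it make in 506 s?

169

T = 2π√(L/g) = 2π√(2.22/9.84) = 2.984 s.
Number of complete oscillations = ⌊506/2.984⌋ = ⌊169.5⌋ = 169.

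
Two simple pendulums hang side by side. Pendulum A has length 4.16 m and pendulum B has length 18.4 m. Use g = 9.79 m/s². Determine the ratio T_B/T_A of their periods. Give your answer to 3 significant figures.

T ∝ √L, so T_B/T_A = √(L_B/L_A) = √(18.4/4.16) = 2.10.

2.10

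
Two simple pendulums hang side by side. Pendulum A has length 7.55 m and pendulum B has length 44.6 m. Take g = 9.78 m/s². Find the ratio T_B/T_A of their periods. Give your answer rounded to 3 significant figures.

2.43

T ∝ √L, so T_B/T_A = √(L_B/L_A) = √(44.6/7.55) = 2.43.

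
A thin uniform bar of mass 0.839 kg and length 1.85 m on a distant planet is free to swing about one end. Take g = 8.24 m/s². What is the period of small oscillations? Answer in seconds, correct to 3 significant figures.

2.43 s

For a physical pendulum T = 2π√(I/(mgd)), with d = 0.9250 m from pivot to centre of mass.
I_cm = mL²/12 = 0.839 × 1.85²/12 = 0.2393 kg·m²; I = I_cm + md² = 0.2393 + 0.839 × 0.9250² = 0.9572 kg·m².
T = 2π√(0.9572/(0.839 × 8.24 × 0.9250)) = 2.43 s.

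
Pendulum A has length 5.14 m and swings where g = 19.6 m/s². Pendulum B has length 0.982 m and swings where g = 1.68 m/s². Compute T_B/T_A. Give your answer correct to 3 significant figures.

T = 2π√(L/g), so T_B/T_A = √((L_B/g_B)/(L_A/g_A)) = √((0.982/1.68)/(5.14/19.6)) = 1.49.

1.49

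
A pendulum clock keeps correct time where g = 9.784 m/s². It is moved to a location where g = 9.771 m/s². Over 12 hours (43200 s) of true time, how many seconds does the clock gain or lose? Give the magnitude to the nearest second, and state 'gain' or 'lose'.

lose 29 s

The clock's period scales as T ∝ 1/√g, so T'/T = √(9.784/9.771) = 1.00067.
In 43200 s of true time the clock registers 43200/1.00067 = 43171.3 s, so it loses 29 s.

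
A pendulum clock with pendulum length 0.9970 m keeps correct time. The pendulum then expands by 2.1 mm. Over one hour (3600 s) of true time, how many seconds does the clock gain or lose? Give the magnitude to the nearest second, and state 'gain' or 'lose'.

lose 4 s

T ∝ √L, so T'/T = √(0.99910/0.9970) = 1.00105.
In 3600 s of true time the clock registers 3600/1.00105 = 3596.2 s, so it loses 4 s.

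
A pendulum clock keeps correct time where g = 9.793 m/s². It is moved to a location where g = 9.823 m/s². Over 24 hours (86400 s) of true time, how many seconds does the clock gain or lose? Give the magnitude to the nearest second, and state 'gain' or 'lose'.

gain 132 s

The clock's period scales as T ∝ 1/√g, so T'/T = √(9.793/9.823) = 0.998472.
In 86400 s of true time the clock registers 86400/0.998472 = 86532.2 s, so it gains 132 s.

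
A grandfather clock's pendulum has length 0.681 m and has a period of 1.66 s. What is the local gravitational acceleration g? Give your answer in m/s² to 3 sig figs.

From T = 2π√(L/g), g = 4π²L/T² = 4π² × 0.681/1.660² = 9.76 m/s².

9.76 m/s²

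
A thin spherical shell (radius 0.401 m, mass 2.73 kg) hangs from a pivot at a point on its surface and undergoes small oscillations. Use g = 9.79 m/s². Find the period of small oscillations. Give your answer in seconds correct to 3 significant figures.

I_cm = (2/3)mr² = 0.2927 kg·m². The pivot is at distance d = 0.401 m from the centre of mass.
By the parallel-axis theorem, I = I_cm + md² = 0.2927 + 0.4390 = 0.7316 kg·m².
T = 2π√(I/(mgd)) = 2π√(0.7316/(2.73 × 9.79 × 0.401)) = 1.64 s.

1.64 s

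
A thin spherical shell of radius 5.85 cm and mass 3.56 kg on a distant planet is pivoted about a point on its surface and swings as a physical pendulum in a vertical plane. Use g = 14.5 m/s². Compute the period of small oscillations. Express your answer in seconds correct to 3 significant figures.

0.515 s

I_cm = (2/3)mr² = 0.008122 kg·m². The pivot is at distance d = 0.0585 m from the centre of mass.
By the parallel-axis theorem, I = I_cm + md² = 0.008122 + 0.01218 = 0.02031 kg·m².
T = 2π√(I/(mgd)) = 2π√(0.02031/(3.56 × 14.5 × 0.0585)) = 0.515 s.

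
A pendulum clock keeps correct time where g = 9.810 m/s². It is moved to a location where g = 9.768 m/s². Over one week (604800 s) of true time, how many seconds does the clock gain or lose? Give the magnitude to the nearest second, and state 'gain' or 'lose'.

The clock's period scales as T ∝ 1/√g, so T'/T = √(9.810/9.768) = 1.00215.
In 604800 s of true time the clock registers 604800/1.00215 = 603503.9 s, so it loses 1296 s.

lose 1296 s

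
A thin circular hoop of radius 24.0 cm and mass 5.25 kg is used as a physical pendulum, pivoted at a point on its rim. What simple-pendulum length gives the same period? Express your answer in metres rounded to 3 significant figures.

0.480 m

The equivalent simple-pendulum length is L_eq = I/(md), where I is about the pivot and d = 0.2400 m.
I_cm = mR² = 0.3024 kg·m², so I = I_cm + md² = 0.3024 + 0.3024 = 0.6048 kg·m².
L_eq = 0.6048/(5.25 × 0.2400) = 0.480 m.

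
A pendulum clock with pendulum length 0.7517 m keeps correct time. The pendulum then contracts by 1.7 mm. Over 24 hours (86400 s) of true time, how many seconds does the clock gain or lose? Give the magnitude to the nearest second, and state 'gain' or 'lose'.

T ∝ √L, so T'/T = √(0.75000/0.7517) = 0.998869.
In 86400 s of true time the clock registers 86400/0.998869 = 86497.9 s, so it gains 98 s.

gain 98 s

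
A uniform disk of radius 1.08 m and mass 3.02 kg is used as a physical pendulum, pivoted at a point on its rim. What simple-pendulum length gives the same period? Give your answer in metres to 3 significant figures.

The equivalent simple-pendulum length is L_eq = I/(md), where I is about the pivot and d = 1.080 m.
I_cm = ½mR² = 1.761 kg·m², so I = I_cm + md² = 1.761 + 3.523 = 5.284 kg·m².
L_eq = 5.284/(3.02 × 1.080) = 1.62 m.

1.62 m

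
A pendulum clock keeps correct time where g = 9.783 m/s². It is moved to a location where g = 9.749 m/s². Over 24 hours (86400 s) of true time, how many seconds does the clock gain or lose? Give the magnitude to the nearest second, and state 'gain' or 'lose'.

lose 150 s

The clock's period scales as T ∝ 1/√g, so T'/T = √(9.783/9.749) = 1.00174.
In 86400 s of true time the clock registers 86400/1.00174 = 86249.7 s, so it loses 150 s.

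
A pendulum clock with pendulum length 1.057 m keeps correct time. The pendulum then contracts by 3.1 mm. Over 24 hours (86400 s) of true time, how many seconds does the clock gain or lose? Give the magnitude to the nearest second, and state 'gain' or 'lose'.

T ∝ √L, so T'/T = √(1.05390/1.057) = 0.998533.
In 86400 s of true time the clock registers 86400/0.998533 = 86527.0 s, so it gains 127 s.

gain 127 s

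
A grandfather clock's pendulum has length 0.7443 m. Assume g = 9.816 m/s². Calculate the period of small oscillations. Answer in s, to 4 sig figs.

T = 2π√(L/g) = 2π√(0.7443/9.816) = 2π × 0.27536 = 1.730 s.

1.730 s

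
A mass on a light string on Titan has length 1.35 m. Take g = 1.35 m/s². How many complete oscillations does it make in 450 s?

71

T = 2π√(L/g) = 2π√(1.35/1.35) = 6.283 s.
Number of complete oscillations = ⌊450/6.283⌋ = ⌊71.62⌋ = 71.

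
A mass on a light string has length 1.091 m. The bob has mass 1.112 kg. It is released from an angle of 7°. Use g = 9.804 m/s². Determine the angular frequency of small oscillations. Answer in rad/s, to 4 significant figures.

2.998 rad/s

ω = √(g/L) = √(9.804/1.091) = 2.998 rad/s.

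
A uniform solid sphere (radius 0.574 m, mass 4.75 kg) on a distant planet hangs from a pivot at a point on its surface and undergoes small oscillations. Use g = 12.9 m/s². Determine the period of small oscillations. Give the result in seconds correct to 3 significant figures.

I_cm = (2/5)mr² = 0.6260 kg·m². The pivot is at distance d = 0.574 m from the centre of mass.
By the parallel-axis theorem, I = I_cm + md² = 0.6260 + 1.565 = 2.191 kg·m².
T = 2π√(I/(mgd)) = 2π√(2.191/(4.75 × 12.9 × 0.574)) = 1.57 s.

1.57 s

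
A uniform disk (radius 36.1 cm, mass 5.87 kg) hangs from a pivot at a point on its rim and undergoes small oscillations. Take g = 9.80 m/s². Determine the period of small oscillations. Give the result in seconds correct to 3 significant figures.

I_cm = ½mr² = 0.3825 kg·m². The pivot is at distance d = 0.361 m from the centre of mass.
By the parallel-axis theorem, I = I_cm + md² = 0.3825 + 0.7650 = 1.147 kg·m².
T = 2π√(I/(mgd)) = 2π√(1.147/(5.87 × 9.80 × 0.361)) = 1.48 s.

1.48 s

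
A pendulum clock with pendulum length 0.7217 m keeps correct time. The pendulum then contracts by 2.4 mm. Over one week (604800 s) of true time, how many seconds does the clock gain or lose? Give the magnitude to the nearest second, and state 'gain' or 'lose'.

gain 1008 s

T ∝ √L, so T'/T = √(0.71930/0.7217) = 0.998336.
In 604800 s of true time the clock registers 604800/0.998336 = 605808.1 s, so it gains 1008 s.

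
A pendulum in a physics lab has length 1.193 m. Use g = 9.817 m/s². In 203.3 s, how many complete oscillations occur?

T = 2π√(L/g) = 2π√(1.193/9.817) = 2.1903 s.
Number of complete oscillations = ⌊203.3/2.1903⌋ = ⌊92.817⌋ = 92.

92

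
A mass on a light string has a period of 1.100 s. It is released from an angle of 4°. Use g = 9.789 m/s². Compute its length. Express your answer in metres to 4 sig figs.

From T = 2π√(L/g), L = gT²/(4π²) = 9.789 × 1.1000²/(4π²) = 0.3000 m.

0.3000 m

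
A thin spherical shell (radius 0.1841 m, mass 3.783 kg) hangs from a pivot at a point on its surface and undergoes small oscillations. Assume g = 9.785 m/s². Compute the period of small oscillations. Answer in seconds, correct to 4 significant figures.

I_cm = (2/3)mr² = 0.085478 kg·m². The pivot is at distance d = 0.1841 m from the centre of mass.
By the parallel-axis theorem, I = I_cm + md² = 0.085478 + 0.12822 = 0.21369 kg·m².
T = 2π√(I/(mgd)) = 2π√(0.21369/(3.783 × 9.785 × 0.1841)) = 1.113 s.

1.113 s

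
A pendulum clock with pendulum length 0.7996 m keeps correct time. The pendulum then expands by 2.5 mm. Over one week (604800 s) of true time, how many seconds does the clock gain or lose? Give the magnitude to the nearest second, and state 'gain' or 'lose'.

T ∝ √L, so T'/T = √(0.80210/0.7996) = 1.00156.
In 604800 s of true time the clock registers 604800/1.00156 = 603856.7 s, so it loses 943 s.

lose 943 s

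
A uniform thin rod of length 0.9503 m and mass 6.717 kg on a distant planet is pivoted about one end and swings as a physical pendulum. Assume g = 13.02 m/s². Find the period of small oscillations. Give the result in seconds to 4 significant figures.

1.386 s

For a physical pendulum T = 2π√(I/(mgd)), with d = 0.47515 m from pivot to centre of mass.
I_cm = mL²/12 = 6.717 × 0.9503²/12 = 0.50549 kg·m²; I = I_cm + md² = 0.50549 + 6.717 × 0.47515² = 2.0220 kg·m².
T = 2π√(2.0220/(6.717 × 13.02 × 0.47515)) = 1.386 s.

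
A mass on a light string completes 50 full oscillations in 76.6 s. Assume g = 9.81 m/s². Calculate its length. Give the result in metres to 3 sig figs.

0.583 m

T = 76.6/50 = 1.532 s.
From T = 2π√(L/g), L = gT²/(4π²) = 9.81 × 1.532²/(4π²) = 0.583 m.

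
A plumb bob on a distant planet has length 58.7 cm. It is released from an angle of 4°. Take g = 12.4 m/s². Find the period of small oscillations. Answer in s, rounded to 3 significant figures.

T = 2π√(L/g) = 2π√(0.587/12.4) = 2π × 0.2176 = 1.37 s.

1.37 s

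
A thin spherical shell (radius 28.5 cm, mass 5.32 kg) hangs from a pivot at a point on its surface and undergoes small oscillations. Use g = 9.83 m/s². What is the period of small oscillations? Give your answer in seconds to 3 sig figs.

1.38 s

I_cm = (2/3)mr² = 0.2881 kg·m². The pivot is at distance d = 0.285 m from the centre of mass.
By the parallel-axis theorem, I = I_cm + md² = 0.2881 + 0.4321 = 0.7202 kg·m².
T = 2π√(I/(mgd)) = 2π√(0.7202/(5.32 × 9.83 × 0.285)) = 1.38 s.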